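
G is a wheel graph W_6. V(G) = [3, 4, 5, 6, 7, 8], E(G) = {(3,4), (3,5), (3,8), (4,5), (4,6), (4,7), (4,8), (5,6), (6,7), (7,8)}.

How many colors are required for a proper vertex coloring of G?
Clique number ω(G) = 3 (lower bound: χ ≥ ω).
Odd cycle [7, 8, 3, 5, 6] needs 3 colors (χ ≥ 3).
Vertex 4 is adjacent to every vertex of [3, 5, 6, 7, 8], which already need 3 colors among themselves, so 4 needs a new color (χ ≥ 4).
The coloring below uses 4 colors, so χ(G) = 4.
A valid 4-coloring: color 1: [4]; color 2: [5, 7]; color 3: [6, 8]; color 4: [3].

χ(G) = 4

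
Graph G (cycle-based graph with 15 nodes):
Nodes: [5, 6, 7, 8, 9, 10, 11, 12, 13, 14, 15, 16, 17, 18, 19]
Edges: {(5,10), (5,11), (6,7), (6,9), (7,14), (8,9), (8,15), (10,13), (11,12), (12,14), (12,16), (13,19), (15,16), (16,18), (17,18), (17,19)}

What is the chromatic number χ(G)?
Clique number ω(G) = 2 (lower bound: χ ≥ ω).
Odd cycle [18, 17, 19, 13, 10, 5, 11, 12, 16] needs 3 colors (χ ≥ 3).
The coloring below uses 3 colors, so χ(G) = 3.
A valid 3-coloring: color 1: [5, 6, 8, 13, 14, 16, 17]; color 2: [7, 9, 10, 12, 15, 18, 19]; color 3: [11].

χ(G) = 3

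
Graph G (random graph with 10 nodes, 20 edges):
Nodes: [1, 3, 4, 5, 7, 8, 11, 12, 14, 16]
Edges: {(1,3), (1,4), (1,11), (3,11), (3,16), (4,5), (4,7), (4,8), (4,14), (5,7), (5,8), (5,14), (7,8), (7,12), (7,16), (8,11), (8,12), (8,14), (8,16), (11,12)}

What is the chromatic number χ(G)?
χ(G) = 4

Clique number ω(G) = 4 (lower bound: χ ≥ ω).
The clique on [4, 5, 8, 14] has size 4, forcing χ ≥ 4, and the coloring below uses 4 colors, so χ(G) = 4.
A valid 4-coloring: color 1: [1, 8]; color 2: [4, 12, 16]; color 3: [7, 11, 14]; color 4: [3, 5].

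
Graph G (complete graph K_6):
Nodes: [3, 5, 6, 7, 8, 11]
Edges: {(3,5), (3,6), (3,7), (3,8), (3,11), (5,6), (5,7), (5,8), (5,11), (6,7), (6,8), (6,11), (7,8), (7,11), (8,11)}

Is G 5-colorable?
The clique on vertices [3, 5, 6, 7, 8, 11] has size 6 > 5, so it alone needs 6 colors.

No, G is not 5-colorable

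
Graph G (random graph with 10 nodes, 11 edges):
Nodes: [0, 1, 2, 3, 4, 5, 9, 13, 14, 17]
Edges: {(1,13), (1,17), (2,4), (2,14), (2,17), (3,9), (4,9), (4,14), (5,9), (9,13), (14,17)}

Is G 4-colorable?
Yes, G is 4-colorable

A valid 4-coloring: color 1: [0, 1, 9, 14]; color 2: [3, 4, 5, 13, 17]; color 3: [2].
(χ(G) = 3 ≤ 4.)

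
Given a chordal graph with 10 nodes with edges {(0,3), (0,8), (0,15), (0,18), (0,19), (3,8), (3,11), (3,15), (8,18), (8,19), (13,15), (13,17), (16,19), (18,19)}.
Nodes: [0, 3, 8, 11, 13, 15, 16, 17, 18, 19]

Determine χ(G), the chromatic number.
χ(G) = 4

Clique number ω(G) = 4 (lower bound: χ ≥ ω).
The clique on [0, 8, 18, 19] has size 4, forcing χ ≥ 4, and the coloring below uses 4 colors, so χ(G) = 4.
A valid 4-coloring: color 1: [0, 11, 13, 16]; color 2: [3, 17, 19]; color 3: [8, 15]; color 4: [18].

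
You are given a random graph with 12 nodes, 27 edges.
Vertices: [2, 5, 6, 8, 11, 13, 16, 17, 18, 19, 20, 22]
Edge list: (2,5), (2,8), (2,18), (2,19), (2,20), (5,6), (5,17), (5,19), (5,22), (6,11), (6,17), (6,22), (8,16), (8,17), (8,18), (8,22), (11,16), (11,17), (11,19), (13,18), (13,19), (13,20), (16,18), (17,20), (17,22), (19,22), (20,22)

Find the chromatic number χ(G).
Clique number ω(G) = 4 (lower bound: χ ≥ ω).
The clique on [5, 6, 17, 22] has size 4, forcing χ ≥ 4, and the coloring below uses 4 colors, so χ(G) = 4.
A valid 4-coloring: color 1: [17, 18, 19]; color 2: [2, 11, 13, 22]; color 3: [5, 8, 20]; color 4: [6, 16].

χ(G) = 4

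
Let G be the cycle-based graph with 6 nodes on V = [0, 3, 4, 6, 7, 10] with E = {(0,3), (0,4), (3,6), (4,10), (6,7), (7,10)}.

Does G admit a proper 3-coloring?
Yes, G is 3-colorable

A valid 3-coloring: color 1: [3, 4, 7]; color 2: [0, 6, 10].
(χ(G) = 2 ≤ 3.)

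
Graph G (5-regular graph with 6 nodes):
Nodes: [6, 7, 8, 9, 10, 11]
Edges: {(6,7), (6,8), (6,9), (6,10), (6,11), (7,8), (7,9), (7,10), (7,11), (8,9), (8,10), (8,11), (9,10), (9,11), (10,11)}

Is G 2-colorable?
No, G is not 2-colorable

The clique on vertices [6, 7, 8, 9, 10, 11] has size 6 > 2, so it alone needs 6 colors.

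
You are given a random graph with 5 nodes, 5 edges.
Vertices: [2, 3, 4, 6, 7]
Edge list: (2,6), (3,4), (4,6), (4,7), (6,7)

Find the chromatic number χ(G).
Clique number ω(G) = 3 (lower bound: χ ≥ ω).
The clique on [4, 6, 7] has size 3, forcing χ ≥ 3, and the coloring below uses 3 colors, so χ(G) = 3.
A valid 3-coloring: color 1: [2, 4]; color 2: [3, 6]; color 3: [7].

χ(G) = 3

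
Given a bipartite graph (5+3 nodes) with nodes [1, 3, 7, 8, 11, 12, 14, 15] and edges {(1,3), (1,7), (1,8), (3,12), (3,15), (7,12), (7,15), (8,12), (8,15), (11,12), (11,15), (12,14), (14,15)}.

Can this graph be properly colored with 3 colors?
Yes, G is 3-colorable

A valid 3-coloring: color 1: [1, 12, 15]; color 2: [3, 7, 8, 11, 14].
(χ(G) = 2 ≤ 3.)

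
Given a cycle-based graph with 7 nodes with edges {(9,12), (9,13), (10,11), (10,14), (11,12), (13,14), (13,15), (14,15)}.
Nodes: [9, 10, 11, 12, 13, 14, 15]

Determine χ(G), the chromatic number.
χ(G) = 3

Clique number ω(G) = 3 (lower bound: χ ≥ ω).
The clique on [13, 14, 15] has size 3, forcing χ ≥ 3, and the coloring below uses 3 colors, so χ(G) = 3.
A valid 3-coloring: color 1: [9, 11, 14]; color 2: [10, 12, 13]; color 3: [15].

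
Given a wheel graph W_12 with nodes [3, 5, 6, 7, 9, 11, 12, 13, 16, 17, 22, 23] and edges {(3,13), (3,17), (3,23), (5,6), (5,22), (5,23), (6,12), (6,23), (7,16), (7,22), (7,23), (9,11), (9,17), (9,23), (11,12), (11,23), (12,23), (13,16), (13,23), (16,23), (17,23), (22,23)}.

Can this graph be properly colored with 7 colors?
A valid 7-coloring: color 1: [23]; color 2: [3, 6, 9, 16, 22]; color 3: [5, 7, 12, 13, 17]; color 4: [11].
(χ(G) = 4 ≤ 7.)

Yes, G is 7-colorable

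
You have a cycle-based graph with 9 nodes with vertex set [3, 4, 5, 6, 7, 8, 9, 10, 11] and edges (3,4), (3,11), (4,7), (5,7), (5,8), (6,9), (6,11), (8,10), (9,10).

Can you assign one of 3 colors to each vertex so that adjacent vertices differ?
A valid 3-coloring: color 1: [3, 5, 6, 10]; color 2: [7, 8, 9, 11]; color 3: [4].
(χ(G) = 3 ≤ 3.)

Yes, G is 3-colorable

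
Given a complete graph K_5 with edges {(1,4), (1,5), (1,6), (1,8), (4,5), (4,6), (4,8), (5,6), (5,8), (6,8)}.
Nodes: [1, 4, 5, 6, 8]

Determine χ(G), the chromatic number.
χ(G) = 5

Clique number ω(G) = 5 (lower bound: χ ≥ ω).
The clique on [1, 4, 5, 6, 8] has size 5, forcing χ ≥ 5, and the coloring below uses 5 colors, so χ(G) = 5.
A valid 5-coloring: color 1: [1]; color 2: [5]; color 3: [4]; color 4: [8]; color 5: [6].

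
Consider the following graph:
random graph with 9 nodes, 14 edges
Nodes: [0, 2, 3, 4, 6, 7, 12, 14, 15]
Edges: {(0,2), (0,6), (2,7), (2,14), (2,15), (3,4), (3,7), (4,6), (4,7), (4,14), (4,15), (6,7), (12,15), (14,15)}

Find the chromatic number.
χ(G) = 3

Clique number ω(G) = 3 (lower bound: χ ≥ ω).
The clique on [2, 14, 15] has size 3, forcing χ ≥ 3, and the coloring below uses 3 colors, so χ(G) = 3.
A valid 3-coloring: color 1: [2, 4, 12]; color 2: [3, 6, 15]; color 3: [0, 7, 14].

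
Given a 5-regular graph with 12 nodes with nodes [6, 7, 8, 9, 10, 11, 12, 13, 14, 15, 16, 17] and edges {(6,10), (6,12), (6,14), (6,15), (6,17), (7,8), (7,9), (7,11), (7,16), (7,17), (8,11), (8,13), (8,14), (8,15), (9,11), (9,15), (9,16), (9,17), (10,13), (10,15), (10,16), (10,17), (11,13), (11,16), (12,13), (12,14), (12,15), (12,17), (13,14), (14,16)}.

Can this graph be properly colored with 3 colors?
The clique on vertices [7, 9, 11, 16] has size 4 > 3, so it alone needs 4 colors.

No, G is not 3-colorable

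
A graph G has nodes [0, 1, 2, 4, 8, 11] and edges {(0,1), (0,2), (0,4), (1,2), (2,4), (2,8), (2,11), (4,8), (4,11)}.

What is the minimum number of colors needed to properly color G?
χ(G) = 3

Clique number ω(G) = 3 (lower bound: χ ≥ ω).
The clique on [0, 1, 2] has size 3, forcing χ ≥ 3, and the coloring below uses 3 colors, so χ(G) = 3.
A valid 3-coloring: color 1: [2]; color 2: [1, 4]; color 3: [0, 8, 11].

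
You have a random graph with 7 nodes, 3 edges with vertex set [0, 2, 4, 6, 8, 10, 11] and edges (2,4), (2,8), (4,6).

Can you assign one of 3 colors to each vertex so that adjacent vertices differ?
Yes, G is 3-colorable

A valid 3-coloring: color 1: [0, 4, 8, 10, 11]; color 2: [2, 6].
(χ(G) = 2 ≤ 3.)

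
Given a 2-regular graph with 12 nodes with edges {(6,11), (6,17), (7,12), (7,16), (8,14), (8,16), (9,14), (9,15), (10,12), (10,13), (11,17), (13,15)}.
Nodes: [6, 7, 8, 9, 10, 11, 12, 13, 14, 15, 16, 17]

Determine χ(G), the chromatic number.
χ(G) = 3

Clique number ω(G) = 3 (lower bound: χ ≥ ω).
The clique on [6, 11, 17] has size 3, forcing χ ≥ 3, and the coloring below uses 3 colors, so χ(G) = 3.
A valid 3-coloring: color 1: [11, 12, 13, 14, 16]; color 2: [7, 8, 10, 15, 17]; color 3: [6, 9].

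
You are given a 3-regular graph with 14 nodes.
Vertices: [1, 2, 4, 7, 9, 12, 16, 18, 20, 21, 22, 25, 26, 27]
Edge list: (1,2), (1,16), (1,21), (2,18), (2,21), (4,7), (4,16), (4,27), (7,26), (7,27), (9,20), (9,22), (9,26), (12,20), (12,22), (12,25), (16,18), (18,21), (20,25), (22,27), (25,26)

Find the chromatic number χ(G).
Clique number ω(G) = 3 (lower bound: χ ≥ ω).
The clique on [1, 2, 21] has size 3, forcing χ ≥ 3, and the coloring below uses 3 colors, so χ(G) = 3.
A valid 3-coloring: color 1: [2, 9, 16, 25, 27]; color 2: [1, 4, 18, 20, 22, 26]; color 3: [7, 12, 21].

χ(G) = 3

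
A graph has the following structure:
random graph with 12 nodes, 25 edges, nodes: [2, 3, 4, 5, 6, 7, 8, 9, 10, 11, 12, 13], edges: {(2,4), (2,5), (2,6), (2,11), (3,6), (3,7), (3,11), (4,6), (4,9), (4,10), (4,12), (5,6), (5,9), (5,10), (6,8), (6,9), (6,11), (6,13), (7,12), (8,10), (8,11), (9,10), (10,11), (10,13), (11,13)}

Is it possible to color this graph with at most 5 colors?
Yes, G is 5-colorable

A valid 5-coloring: color 1: [6, 10, 12]; color 2: [4, 5, 7, 11]; color 3: [2, 3, 8, 9, 13].
(χ(G) = 3 ≤ 5.)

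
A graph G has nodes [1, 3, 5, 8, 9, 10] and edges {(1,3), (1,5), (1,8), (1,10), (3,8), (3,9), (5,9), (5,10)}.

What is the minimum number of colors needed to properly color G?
χ(G) = 3

Clique number ω(G) = 3 (lower bound: χ ≥ ω).
The clique on [1, 3, 8] has size 3, forcing χ ≥ 3, and the coloring below uses 3 colors, so χ(G) = 3.
A valid 3-coloring: color 1: [1, 9]; color 2: [3, 5]; color 3: [8, 10].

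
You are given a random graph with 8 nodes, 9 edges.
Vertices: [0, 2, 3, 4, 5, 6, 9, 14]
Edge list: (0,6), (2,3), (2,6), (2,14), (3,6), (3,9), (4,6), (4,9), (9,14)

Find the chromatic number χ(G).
Clique number ω(G) = 3 (lower bound: χ ≥ ω).
The clique on [2, 3, 6] has size 3, forcing χ ≥ 3, and the coloring below uses 3 colors, so χ(G) = 3.
A valid 3-coloring: color 1: [5, 6, 9]; color 2: [0, 2, 4]; color 3: [3, 14].

χ(G) = 3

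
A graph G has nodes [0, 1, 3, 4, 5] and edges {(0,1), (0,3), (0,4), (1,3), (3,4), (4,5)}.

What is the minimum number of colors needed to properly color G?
χ(G) = 3

Clique number ω(G) = 3 (lower bound: χ ≥ ω).
The clique on [0, 1, 3] has size 3, forcing χ ≥ 3, and the coloring below uses 3 colors, so χ(G) = 3.
A valid 3-coloring: color 1: [3, 5]; color 2: [1, 4]; color 3: [0].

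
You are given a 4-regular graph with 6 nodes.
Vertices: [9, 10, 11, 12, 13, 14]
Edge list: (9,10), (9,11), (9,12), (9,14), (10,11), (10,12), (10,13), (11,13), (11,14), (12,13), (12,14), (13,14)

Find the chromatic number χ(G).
Clique number ω(G) = 3 (lower bound: χ ≥ ω).
The clique on [9, 10, 11] has size 3, forcing χ ≥ 3, and the coloring below uses 3 colors, so χ(G) = 3.
A valid 3-coloring: color 1: [9, 13]; color 2: [10, 14]; color 3: [11, 12].

χ(G) = 3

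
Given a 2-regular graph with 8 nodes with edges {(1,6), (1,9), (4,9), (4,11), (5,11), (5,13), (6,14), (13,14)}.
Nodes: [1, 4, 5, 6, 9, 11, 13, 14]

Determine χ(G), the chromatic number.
Clique number ω(G) = 2 (lower bound: χ ≥ ω).
The graph is bipartite (no odd cycle), so 2 colors suffice: χ(G) = 2.
A valid 2-coloring: color 1: [1, 4, 5, 14]; color 2: [6, 9, 11, 13].

χ(G) = 2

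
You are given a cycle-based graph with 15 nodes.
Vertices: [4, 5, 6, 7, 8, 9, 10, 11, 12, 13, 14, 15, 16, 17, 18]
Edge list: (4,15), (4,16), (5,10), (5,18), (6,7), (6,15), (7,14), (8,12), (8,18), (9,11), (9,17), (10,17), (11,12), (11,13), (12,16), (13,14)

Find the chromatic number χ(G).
χ(G) = 3

Clique number ω(G) = 2 (lower bound: χ ≥ ω).
Odd cycle [16, 4, 15, 6, 7, 14, 13, 11, 12] needs 3 colors (χ ≥ 3).
The coloring below uses 3 colors, so χ(G) = 3.
A valid 3-coloring: color 1: [4, 6, 9, 10, 12, 14, 18]; color 2: [5, 7, 8, 11, 15, 16, 17]; color 3: [13].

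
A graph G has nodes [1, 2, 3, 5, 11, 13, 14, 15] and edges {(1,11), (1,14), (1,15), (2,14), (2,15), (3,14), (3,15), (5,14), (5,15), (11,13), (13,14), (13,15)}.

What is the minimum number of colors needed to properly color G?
Clique number ω(G) = 2 (lower bound: χ ≥ ω).
The graph is bipartite (no odd cycle), so 2 colors suffice: χ(G) = 2.
A valid 2-coloring: color 1: [11, 14, 15]; color 2: [1, 2, 3, 5, 13].

χ(G) = 2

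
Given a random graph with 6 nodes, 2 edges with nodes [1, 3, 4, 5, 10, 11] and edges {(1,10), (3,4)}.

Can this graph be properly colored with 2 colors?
Yes, G is 2-colorable

A valid 2-coloring: color 1: [1, 3, 5, 11]; color 2: [4, 10].
(χ(G) = 2 ≤ 2.)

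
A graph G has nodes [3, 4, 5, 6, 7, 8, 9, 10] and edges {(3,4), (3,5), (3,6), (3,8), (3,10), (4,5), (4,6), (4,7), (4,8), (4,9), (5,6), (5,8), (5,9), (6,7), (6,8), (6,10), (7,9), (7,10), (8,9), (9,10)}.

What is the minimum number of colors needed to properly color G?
χ(G) = 5

Clique number ω(G) = 5 (lower bound: χ ≥ ω).
The clique on [3, 4, 5, 6, 8] has size 5, forcing χ ≥ 5, and the coloring below uses 5 colors, so χ(G) = 5.
A valid 5-coloring: color 1: [6, 9]; color 2: [4, 10]; color 3: [3, 7]; color 4: [8]; color 5: [5].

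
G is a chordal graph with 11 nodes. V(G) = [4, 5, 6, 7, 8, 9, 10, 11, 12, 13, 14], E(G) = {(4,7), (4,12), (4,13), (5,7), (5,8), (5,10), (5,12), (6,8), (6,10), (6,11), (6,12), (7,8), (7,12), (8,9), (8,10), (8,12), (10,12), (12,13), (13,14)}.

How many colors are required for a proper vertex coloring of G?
χ(G) = 4

Clique number ω(G) = 4 (lower bound: χ ≥ ω).
The clique on [5, 8, 10, 12] has size 4, forcing χ ≥ 4, and the coloring below uses 4 colors, so χ(G) = 4.
A valid 4-coloring: color 1: [9, 11, 12, 14]; color 2: [4, 8]; color 3: [5, 6, 13]; color 4: [7, 10].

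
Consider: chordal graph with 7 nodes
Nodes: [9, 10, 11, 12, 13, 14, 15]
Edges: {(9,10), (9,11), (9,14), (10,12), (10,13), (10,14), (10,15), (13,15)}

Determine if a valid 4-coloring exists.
A valid 4-coloring: color 1: [10, 11]; color 2: [9, 12, 13]; color 3: [14, 15].
(χ(G) = 3 ≤ 4.)

Yes, G is 4-colorable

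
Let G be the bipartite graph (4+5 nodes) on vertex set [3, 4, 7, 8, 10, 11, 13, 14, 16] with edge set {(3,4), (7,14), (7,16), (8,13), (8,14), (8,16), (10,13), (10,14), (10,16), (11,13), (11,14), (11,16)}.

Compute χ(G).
Clique number ω(G) = 2 (lower bound: χ ≥ ω).
The graph is bipartite (no odd cycle), so 2 colors suffice: χ(G) = 2.
A valid 2-coloring: color 1: [3, 13, 14, 16]; color 2: [4, 7, 8, 10, 11].

χ(G) = 2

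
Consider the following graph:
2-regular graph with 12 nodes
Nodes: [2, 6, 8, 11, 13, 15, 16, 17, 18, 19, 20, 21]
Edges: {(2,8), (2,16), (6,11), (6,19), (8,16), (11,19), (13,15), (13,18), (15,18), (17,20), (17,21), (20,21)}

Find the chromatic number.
Clique number ω(G) = 3 (lower bound: χ ≥ ω).
The clique on [2, 8, 16] has size 3, forcing χ ≥ 3, and the coloring below uses 3 colors, so χ(G) = 3.
A valid 3-coloring: color 1: [2, 13, 17, 19]; color 2: [6, 8, 18, 21]; color 3: [11, 15, 16, 20].

χ(G) = 3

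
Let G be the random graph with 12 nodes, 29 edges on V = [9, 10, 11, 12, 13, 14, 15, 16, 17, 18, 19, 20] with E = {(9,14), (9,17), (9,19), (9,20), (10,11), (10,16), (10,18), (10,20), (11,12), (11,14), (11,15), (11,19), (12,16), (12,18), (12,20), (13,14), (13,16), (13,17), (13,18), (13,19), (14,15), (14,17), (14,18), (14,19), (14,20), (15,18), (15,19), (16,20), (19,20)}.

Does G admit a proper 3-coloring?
The clique on vertices [9, 14, 19, 20] has size 4 > 3, so it alone needs 4 colors.

No, G is not 3-colorable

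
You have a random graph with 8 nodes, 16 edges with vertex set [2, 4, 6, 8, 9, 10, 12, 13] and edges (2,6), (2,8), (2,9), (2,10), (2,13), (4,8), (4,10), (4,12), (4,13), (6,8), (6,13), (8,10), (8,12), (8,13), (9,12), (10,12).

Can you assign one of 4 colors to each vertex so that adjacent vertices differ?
A valid 4-coloring: color 1: [8, 9]; color 2: [2, 12]; color 3: [10, 13]; color 4: [4, 6].
(χ(G) = 4 ≤ 4.)

Yes, G is 4-colorable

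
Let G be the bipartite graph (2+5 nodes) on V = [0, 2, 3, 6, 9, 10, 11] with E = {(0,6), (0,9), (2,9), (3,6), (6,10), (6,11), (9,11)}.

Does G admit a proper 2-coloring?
A valid 2-coloring: color 1: [6, 9]; color 2: [0, 2, 3, 10, 11].
(χ(G) = 2 ≤ 2.)

Yes, G is 2-colorable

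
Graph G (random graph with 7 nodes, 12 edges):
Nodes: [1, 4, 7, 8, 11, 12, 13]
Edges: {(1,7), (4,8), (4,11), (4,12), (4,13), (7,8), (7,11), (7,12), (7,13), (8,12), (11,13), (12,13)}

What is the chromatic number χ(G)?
Clique number ω(G) = 3 (lower bound: χ ≥ ω).
The clique on [4, 11, 13] has size 3, forcing χ ≥ 3, and the coloring below uses 3 colors, so χ(G) = 3.
A valid 3-coloring: color 1: [4, 7]; color 2: [1, 11, 12]; color 3: [8, 13].

χ(G) = 3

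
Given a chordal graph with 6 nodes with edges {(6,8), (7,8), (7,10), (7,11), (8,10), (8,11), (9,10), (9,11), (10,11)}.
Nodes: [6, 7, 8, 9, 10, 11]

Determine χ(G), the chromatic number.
χ(G) = 4

Clique number ω(G) = 4 (lower bound: χ ≥ ω).
The clique on [7, 8, 10, 11] has size 4, forcing χ ≥ 4, and the coloring below uses 4 colors, so χ(G) = 4.
A valid 4-coloring: color 1: [6, 10]; color 2: [8, 9]; color 3: [11]; color 4: [7].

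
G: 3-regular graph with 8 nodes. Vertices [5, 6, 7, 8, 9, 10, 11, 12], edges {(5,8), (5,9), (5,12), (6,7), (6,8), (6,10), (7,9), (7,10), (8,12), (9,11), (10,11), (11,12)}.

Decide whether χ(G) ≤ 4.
A valid 4-coloring: color 1: [6, 9, 12]; color 2: [5, 7, 11]; color 3: [8, 10].
(χ(G) = 3 ≤ 4.)

Yes, G is 4-colorable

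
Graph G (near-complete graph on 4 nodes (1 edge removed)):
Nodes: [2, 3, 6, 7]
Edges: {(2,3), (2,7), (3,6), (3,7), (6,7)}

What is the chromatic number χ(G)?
χ(G) = 3

Clique number ω(G) = 3 (lower bound: χ ≥ ω).
The clique on [2, 3, 7] has size 3, forcing χ ≥ 3, and the coloring below uses 3 colors, so χ(G) = 3.
A valid 3-coloring: color 1: [3]; color 2: [7]; color 3: [2, 6].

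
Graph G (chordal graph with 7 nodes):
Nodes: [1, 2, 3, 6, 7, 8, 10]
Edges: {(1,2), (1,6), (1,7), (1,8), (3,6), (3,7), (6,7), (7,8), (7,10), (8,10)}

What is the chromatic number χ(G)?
χ(G) = 3

Clique number ω(G) = 3 (lower bound: χ ≥ ω).
The clique on [1, 7, 8] has size 3, forcing χ ≥ 3, and the coloring below uses 3 colors, so χ(G) = 3.
A valid 3-coloring: color 1: [2, 7]; color 2: [1, 3, 10]; color 3: [6, 8].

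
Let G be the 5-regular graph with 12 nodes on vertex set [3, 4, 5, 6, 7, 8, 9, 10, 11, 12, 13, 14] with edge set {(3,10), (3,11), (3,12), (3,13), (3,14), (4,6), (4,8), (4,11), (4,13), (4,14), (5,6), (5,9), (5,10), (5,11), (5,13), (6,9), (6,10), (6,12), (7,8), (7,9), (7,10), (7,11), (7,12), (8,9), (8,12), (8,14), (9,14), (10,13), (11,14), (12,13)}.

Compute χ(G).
Clique number ω(G) = 3 (lower bound: χ ≥ ω).
Suppose a proper 3-coloring c exists. The clique [3, 10, 13] takes 3 distinct colors; by symmetry let c(3) = 1, c(10) = 2, c(13) = 3.
- Vertex 5: neighbors [10, 13] already have colors [2, 3] ⇒ c(5) = 1.
- Vertex 6: neighbors [5, 10] already have colors [1, 2] ⇒ c(6) = 3.
- Vertex 9: neighbors [5, 6] already have colors [1, 3] ⇒ c(9) = 2.
- Vertex 14: neighbors [3, 9] already have colors [1, 2] ⇒ c(14) = 3.
- Vertex 8: neighbors [9, 14] already have colors [2, 3] ⇒ c(8) = 1.
- Vertex 7: neighbors [8, 9] already have colors [1, 2] ⇒ c(7) = 3.
- Vertex 4: neighbors [8, 6] already have colors [1, 3] ⇒ c(4) = 2.
- Vertex 11: neighbors [3, 4, 7] already have colors [1, 2, 3] — all 3 colors blocked. Contradiction.
The forced assignments end in a contradiction, so G has no proper 3-coloring (χ ≥ 4).
The coloring below uses 4 colors, so χ(G) = 4.
A valid 4-coloring: color 1: [9, 10, 11, 12]; color 2: [6, 7, 13, 14]; color 3: [3, 5, 8]; color 4: [4].

χ(G) = 4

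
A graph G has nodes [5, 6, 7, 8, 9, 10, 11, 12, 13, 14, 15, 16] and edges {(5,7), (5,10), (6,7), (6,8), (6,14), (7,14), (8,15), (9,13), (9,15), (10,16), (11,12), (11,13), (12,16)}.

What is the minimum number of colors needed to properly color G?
χ(G) = 3

Clique number ω(G) = 3 (lower bound: χ ≥ ω).
The clique on [6, 7, 14] has size 3, forcing χ ≥ 3, and the coloring below uses 3 colors, so χ(G) = 3.
A valid 3-coloring: color 1: [6, 10, 12, 13, 15]; color 2: [7, 8, 9, 11, 16]; color 3: [5, 14].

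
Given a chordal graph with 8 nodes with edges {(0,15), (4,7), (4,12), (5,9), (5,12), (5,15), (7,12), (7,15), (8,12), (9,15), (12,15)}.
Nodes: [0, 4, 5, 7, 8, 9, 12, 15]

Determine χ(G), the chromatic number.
Clique number ω(G) = 3 (lower bound: χ ≥ ω).
The clique on [5, 9, 15] has size 3, forcing χ ≥ 3, and the coloring below uses 3 colors, so χ(G) = 3.
A valid 3-coloring: color 1: [4, 8, 15]; color 2: [0, 9, 12]; color 3: [5, 7].

χ(G) = 3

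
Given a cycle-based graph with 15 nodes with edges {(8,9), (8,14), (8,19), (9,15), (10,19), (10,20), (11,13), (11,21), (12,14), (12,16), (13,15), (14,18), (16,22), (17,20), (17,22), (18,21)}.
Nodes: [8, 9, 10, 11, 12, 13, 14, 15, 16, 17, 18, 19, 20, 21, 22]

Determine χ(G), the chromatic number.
χ(G) = 3

Clique number ω(G) = 2 (lower bound: χ ≥ ω).
Odd cycle [19, 10, 20, 17, 22, 16, 12, 14, 8] needs 3 colors (χ ≥ 3).
The coloring below uses 3 colors, so χ(G) = 3.
A valid 3-coloring: color 1: [8, 10, 11, 15, 16, 17, 18]; color 2: [9, 13, 14, 19, 20, 21, 22]; color 3: [12].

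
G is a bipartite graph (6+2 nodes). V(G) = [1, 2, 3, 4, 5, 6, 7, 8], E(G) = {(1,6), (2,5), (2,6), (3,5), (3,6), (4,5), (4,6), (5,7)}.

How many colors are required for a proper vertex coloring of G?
Clique number ω(G) = 2 (lower bound: χ ≥ ω).
The graph is bipartite (no odd cycle), so 2 colors suffice: χ(G) = 2.
A valid 2-coloring: color 1: [5, 6, 8]; color 2: [1, 2, 3, 4, 7].

χ(G) = 2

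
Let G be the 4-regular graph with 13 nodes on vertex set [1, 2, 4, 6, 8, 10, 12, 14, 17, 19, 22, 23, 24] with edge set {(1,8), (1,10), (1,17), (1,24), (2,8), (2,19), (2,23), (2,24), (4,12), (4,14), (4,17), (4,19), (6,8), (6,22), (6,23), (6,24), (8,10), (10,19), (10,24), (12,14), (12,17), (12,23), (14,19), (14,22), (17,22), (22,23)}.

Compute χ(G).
χ(G) = 3

Clique number ω(G) = 3 (lower bound: χ ≥ ω).
The clique on [1, 8, 10] has size 3, forcing χ ≥ 3, and the coloring below uses 3 colors, so χ(G) = 3.
A valid 3-coloring: color 1: [10, 14, 17, 23]; color 2: [1, 2, 4, 6]; color 3: [8, 12, 19, 22, 24].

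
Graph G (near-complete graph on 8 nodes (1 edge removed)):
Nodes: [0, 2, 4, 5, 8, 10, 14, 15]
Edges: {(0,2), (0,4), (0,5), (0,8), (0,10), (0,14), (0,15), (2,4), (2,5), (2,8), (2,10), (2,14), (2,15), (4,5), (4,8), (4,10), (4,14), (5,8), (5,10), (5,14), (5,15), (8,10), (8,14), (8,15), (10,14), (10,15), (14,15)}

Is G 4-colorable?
The clique on vertices [0, 2, 4, 5, 8, 10, 14] has size 7 > 4, so it alone needs 7 colors.

No, G is not 4-colorable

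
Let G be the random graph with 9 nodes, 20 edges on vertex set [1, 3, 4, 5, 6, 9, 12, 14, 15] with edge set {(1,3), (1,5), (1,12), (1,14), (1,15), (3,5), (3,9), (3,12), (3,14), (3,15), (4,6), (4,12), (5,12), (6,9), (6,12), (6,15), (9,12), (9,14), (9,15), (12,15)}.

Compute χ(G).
Clique number ω(G) = 4 (lower bound: χ ≥ ω).
The clique on [1, 3, 5, 12] has size 4, forcing χ ≥ 4, and the coloring below uses 4 colors, so χ(G) = 4.
A valid 4-coloring: color 1: [12, 14]; color 2: [3, 6]; color 3: [1, 4, 9]; color 4: [5, 15].

χ(G) = 4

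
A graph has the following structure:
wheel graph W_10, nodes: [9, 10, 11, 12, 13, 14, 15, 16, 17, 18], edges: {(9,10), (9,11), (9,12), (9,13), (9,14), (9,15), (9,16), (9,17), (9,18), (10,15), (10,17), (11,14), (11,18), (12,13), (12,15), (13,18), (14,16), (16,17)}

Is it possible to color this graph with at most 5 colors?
A valid 5-coloring: color 1: [9]; color 2: [14, 15, 17, 18]; color 3: [10, 11, 13, 16]; color 4: [12].
(χ(G) = 4 ≤ 5.)

Yes, G is 5-colorable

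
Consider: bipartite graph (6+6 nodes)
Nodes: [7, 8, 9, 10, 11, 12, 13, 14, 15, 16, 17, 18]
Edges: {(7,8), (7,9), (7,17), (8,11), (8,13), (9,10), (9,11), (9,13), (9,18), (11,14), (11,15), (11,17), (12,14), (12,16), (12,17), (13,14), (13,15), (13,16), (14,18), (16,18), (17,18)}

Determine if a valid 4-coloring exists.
Yes, G is 4-colorable

A valid 4-coloring: color 1: [7, 10, 11, 12, 13, 18]; color 2: [8, 9, 14, 15, 16, 17].
(χ(G) = 2 ≤ 4.)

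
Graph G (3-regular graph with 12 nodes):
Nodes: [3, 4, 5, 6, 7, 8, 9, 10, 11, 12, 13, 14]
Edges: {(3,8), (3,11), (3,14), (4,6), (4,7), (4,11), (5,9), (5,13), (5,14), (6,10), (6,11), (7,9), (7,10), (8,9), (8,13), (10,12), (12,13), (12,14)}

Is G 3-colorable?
A valid 3-coloring: color 1: [5, 6, 7, 8, 12]; color 2: [3, 4, 9, 10, 13]; color 3: [11, 14].
(χ(G) = 3 ≤ 3.)

Yes, G is 3-colorable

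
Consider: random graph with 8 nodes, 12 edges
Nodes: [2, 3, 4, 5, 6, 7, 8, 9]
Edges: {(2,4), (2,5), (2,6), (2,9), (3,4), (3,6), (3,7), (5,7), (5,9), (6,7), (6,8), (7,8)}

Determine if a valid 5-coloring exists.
Yes, G is 5-colorable

A valid 5-coloring: color 1: [2, 7]; color 2: [4, 6, 9]; color 3: [3, 5, 8].
(χ(G) = 3 ≤ 5.)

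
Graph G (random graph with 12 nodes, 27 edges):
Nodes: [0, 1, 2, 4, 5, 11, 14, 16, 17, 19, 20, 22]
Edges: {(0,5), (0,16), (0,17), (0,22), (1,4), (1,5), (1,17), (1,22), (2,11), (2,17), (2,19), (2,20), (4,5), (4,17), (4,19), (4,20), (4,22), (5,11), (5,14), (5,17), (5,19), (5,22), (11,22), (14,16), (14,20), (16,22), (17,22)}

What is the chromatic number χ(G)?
χ(G) = 5

Clique number ω(G) = 5 (lower bound: χ ≥ ω).
The clique on [1, 4, 5, 17, 22] has size 5, forcing χ ≥ 5, and the coloring below uses 5 colors, so χ(G) = 5.
A valid 5-coloring: color 1: [2, 5, 16]; color 2: [19, 20, 22]; color 3: [11, 14, 17]; color 4: [0, 4]; color 5: [1].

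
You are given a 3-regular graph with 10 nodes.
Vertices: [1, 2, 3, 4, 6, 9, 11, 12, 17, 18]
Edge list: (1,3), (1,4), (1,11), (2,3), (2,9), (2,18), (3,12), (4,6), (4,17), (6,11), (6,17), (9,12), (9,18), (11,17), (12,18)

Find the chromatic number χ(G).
χ(G) = 3

Clique number ω(G) = 3 (lower bound: χ ≥ ω).
The clique on [2, 9, 18] has size 3, forcing χ ≥ 3, and the coloring below uses 3 colors, so χ(G) = 3.
A valid 3-coloring: color 1: [1, 2, 6, 12]; color 2: [3, 4, 11, 18]; color 3: [9, 17].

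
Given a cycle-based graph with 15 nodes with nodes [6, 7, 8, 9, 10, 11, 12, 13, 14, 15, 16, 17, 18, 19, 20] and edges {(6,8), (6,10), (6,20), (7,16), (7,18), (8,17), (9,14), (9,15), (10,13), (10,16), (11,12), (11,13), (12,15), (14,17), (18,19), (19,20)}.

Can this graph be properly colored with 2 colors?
Odd cycle [18, 19, 20, 6, 10, 16, 7] needs 3 colors (χ ≥ 3).
Hence χ(G) ≥ 3 > 2, so no proper 2-coloring exists.

No, G is not 2-colorable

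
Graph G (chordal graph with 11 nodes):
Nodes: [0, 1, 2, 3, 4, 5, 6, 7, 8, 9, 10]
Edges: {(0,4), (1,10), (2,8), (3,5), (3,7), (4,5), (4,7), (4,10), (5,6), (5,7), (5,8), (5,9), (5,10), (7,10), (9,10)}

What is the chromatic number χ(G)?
χ(G) = 4

Clique number ω(G) = 4 (lower bound: χ ≥ ω).
The clique on [4, 5, 7, 10] has size 4, forcing χ ≥ 4, and the coloring below uses 4 colors, so χ(G) = 4.
A valid 4-coloring: color 1: [0, 1, 2, 5]; color 2: [3, 6, 8, 10]; color 3: [4, 9]; color 4: [7].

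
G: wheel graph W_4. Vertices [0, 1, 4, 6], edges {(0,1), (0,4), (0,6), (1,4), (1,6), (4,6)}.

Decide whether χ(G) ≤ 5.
Yes, G is 5-colorable

A valid 5-coloring: color 1: [4]; color 2: [1]; color 3: [0]; color 4: [6].
(χ(G) = 4 ≤ 5.)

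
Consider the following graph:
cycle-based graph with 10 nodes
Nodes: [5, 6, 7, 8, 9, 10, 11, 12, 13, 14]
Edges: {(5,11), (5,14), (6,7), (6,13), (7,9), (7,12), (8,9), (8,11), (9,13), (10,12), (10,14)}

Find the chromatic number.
χ(G) = 2

Clique number ω(G) = 2 (lower bound: χ ≥ ω).
The graph is bipartite (no odd cycle), so 2 colors suffice: χ(G) = 2.
A valid 2-coloring: color 1: [6, 9, 11, 12, 14]; color 2: [5, 7, 8, 10, 13].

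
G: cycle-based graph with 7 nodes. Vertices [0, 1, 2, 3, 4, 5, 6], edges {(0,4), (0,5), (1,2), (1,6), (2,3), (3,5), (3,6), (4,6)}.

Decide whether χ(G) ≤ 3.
A valid 3-coloring: color 1: [0, 1, 3]; color 2: [2, 5, 6]; color 3: [4].
(χ(G) = 3 ≤ 3.)

Yes, G is 3-colorable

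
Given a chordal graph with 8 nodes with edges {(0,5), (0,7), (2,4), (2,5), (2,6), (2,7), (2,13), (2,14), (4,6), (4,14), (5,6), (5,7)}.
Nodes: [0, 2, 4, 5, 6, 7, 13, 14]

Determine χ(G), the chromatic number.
Clique number ω(G) = 3 (lower bound: χ ≥ ω).
The clique on [0, 5, 7] has size 3, forcing χ ≥ 3, and the coloring below uses 3 colors, so χ(G) = 3.
A valid 3-coloring: color 1: [0, 2]; color 2: [4, 5, 13]; color 3: [6, 7, 14].

χ(G) = 3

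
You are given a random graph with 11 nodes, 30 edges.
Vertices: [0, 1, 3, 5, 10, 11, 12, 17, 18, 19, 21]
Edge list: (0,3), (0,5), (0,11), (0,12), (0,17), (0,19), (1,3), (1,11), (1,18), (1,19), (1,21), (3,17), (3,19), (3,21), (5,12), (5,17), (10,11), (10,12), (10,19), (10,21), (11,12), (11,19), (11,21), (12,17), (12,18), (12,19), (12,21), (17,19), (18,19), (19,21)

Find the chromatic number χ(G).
Clique number ω(G) = 5 (lower bound: χ ≥ ω).
The clique on [10, 11, 12, 19, 21] has size 5, forcing χ ≥ 5, and the coloring below uses 5 colors, so χ(G) = 5.
A valid 5-coloring: color 1: [5, 19]; color 2: [1, 12]; color 3: [11, 17, 18]; color 4: [0, 21]; color 5: [3, 10].

χ(G) = 5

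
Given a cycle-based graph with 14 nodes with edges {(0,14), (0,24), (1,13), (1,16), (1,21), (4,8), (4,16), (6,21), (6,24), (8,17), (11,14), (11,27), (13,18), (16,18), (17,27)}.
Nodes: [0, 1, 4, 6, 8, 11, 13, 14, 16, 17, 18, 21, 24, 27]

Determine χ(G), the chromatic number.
χ(G) = 2

Clique number ω(G) = 2 (lower bound: χ ≥ ω).
The graph is bipartite (no odd cycle), so 2 colors suffice: χ(G) = 2.
A valid 2-coloring: color 1: [0, 1, 4, 6, 11, 17, 18]; color 2: [8, 13, 14, 16, 21, 24, 27].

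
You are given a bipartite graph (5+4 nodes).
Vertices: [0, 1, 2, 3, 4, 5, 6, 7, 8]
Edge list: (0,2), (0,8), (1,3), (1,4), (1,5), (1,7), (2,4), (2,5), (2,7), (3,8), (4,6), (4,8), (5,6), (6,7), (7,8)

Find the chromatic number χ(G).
χ(G) = 2

Clique number ω(G) = 2 (lower bound: χ ≥ ω).
The graph is bipartite (no odd cycle), so 2 colors suffice: χ(G) = 2.
A valid 2-coloring: color 1: [0, 3, 4, 5, 7]; color 2: [1, 2, 6, 8].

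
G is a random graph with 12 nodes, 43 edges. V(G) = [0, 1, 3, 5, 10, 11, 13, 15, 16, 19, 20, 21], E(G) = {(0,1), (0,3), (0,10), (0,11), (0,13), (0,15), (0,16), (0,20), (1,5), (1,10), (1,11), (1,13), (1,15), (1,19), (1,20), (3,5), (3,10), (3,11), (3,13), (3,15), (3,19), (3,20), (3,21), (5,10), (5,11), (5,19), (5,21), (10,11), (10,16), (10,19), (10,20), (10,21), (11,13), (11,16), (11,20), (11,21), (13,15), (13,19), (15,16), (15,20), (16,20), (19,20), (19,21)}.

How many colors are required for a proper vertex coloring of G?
Clique number ω(G) = 5 (lower bound: χ ≥ ω).
The clique on [0, 10, 11, 16, 20] has size 5, forcing χ ≥ 5, and the coloring below uses 5 colors, so χ(G) = 5.
A valid 5-coloring: color 1: [10, 13]; color 2: [11, 15, 19]; color 3: [1, 3, 16]; color 4: [20, 21]; color 5: [0, 5].

χ(G) = 5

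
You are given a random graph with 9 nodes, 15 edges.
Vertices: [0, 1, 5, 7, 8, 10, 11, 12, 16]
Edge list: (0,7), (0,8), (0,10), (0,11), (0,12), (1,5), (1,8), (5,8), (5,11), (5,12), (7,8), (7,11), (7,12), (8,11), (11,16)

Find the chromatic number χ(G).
Clique number ω(G) = 4 (lower bound: χ ≥ ω).
The clique on [0, 7, 8, 11] has size 4, forcing χ ≥ 4, and the coloring below uses 4 colors, so χ(G) = 4.
A valid 4-coloring: color 1: [0, 5, 16]; color 2: [8, 10, 12]; color 3: [1, 11]; color 4: [7].

χ(G) = 4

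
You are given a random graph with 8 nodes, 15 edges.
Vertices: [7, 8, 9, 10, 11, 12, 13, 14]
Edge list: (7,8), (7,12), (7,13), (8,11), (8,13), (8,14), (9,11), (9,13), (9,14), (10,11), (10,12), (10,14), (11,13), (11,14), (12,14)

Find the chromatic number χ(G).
Clique number ω(G) = 3 (lower bound: χ ≥ ω).
Suppose a proper 3-coloring c exists. The clique [7, 8, 13] takes 3 distinct colors; by symmetry let c(7) = 1, c(8) = 2, c(13) = 3.
- Vertex 11: neighbors [8, 13] already have colors [2, 3] ⇒ c(11) = 1.
- Vertex 14: neighbors [11, 8] already have colors [1, 2] ⇒ c(14) = 3.
- Vertex 10: neighbors [11, 14] already have colors [1, 3] ⇒ c(10) = 2.
- Vertex 12: neighbors [7, 10, 14] already have colors [1, 2, 3] — all 3 colors blocked. Contradiction.
The forced assignments end in a contradiction, so G has no proper 3-coloring (χ ≥ 4).
The coloring below uses 4 colors, so χ(G) = 4.
A valid 4-coloring: color 1: [13, 14]; color 2: [7, 11]; color 3: [8, 9, 12]; color 4: [10].

χ(G) = 4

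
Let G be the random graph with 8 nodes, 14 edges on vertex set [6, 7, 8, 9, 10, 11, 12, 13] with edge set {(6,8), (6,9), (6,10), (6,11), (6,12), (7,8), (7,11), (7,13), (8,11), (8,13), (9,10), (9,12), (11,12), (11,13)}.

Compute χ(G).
χ(G) = 4

Clique number ω(G) = 4 (lower bound: χ ≥ ω).
The clique on [7, 8, 11, 13] has size 4, forcing χ ≥ 4, and the coloring below uses 4 colors, so χ(G) = 4.
A valid 4-coloring: color 1: [9, 11]; color 2: [6, 13]; color 3: [8, 10, 12]; color 4: [7].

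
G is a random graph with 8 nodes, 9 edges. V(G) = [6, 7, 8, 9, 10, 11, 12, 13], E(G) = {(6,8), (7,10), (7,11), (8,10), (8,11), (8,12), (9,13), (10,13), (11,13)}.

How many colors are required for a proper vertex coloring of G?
χ(G) = 2

Clique number ω(G) = 2 (lower bound: χ ≥ ω).
The graph is bipartite (no odd cycle), so 2 colors suffice: χ(G) = 2.
A valid 2-coloring: color 1: [7, 8, 13]; color 2: [6, 9, 10, 11, 12].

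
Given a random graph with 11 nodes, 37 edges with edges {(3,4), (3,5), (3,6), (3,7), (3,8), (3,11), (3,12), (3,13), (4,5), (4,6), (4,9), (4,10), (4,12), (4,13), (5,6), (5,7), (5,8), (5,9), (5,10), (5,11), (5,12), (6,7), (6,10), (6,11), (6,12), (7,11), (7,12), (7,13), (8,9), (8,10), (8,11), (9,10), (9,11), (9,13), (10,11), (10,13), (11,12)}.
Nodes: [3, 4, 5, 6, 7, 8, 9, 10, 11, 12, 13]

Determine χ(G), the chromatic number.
Clique number ω(G) = 6 (lower bound: χ ≥ ω).
The clique on [3, 5, 6, 7, 11, 12] has size 6, forcing χ ≥ 6, and the coloring below uses 6 colors, so χ(G) = 6.
A valid 6-coloring: color 1: [5, 13]; color 2: [4, 11]; color 3: [3, 10]; color 4: [6, 9]; color 5: [7, 8]; color 6: [12].

χ(G) = 6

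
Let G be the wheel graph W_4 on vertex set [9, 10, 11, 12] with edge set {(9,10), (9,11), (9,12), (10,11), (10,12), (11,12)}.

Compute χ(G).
χ(G) = 4

Clique number ω(G) = 4 (lower bound: χ ≥ ω).
The clique on [9, 10, 11, 12] has size 4, forcing χ ≥ 4, and the coloring below uses 4 colors, so χ(G) = 4.
A valid 4-coloring: color 1: [10]; color 2: [11]; color 3: [12]; color 4: [9].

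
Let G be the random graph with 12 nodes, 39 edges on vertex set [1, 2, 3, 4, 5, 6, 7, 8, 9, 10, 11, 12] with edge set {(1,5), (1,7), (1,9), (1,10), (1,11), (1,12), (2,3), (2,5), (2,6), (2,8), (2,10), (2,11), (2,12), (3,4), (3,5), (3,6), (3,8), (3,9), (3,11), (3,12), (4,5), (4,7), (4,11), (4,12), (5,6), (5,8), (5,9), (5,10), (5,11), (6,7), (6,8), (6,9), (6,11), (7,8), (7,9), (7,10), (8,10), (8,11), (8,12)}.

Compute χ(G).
Clique number ω(G) = 6 (lower bound: χ ≥ ω).
The clique on [2, 3, 5, 6, 8, 11] has size 6, forcing χ ≥ 6, and the coloring below uses 6 colors, so χ(G) = 6.
A valid 6-coloring: color 1: [5, 7, 12]; color 2: [4, 8, 9]; color 3: [1, 3]; color 4: [6, 10]; color 5: [11]; color 6: [2].

χ(G) = 6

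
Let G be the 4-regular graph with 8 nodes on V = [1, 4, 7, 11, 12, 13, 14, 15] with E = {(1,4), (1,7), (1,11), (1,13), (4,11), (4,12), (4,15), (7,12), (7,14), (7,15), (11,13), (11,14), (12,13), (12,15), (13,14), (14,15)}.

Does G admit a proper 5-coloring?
A valid 5-coloring: color 1: [1, 12, 14]; color 2: [4, 7, 13]; color 3: [11, 15].
(χ(G) = 3 ≤ 5.)

Yes, G is 5-colorable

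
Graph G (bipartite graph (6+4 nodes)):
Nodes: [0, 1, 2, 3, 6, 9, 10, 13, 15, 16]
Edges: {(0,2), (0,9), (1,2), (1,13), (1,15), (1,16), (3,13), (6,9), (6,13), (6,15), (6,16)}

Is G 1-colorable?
No, G is not 1-colorable

Edge (0,9) forces its endpoints to differ, so 1 color is not enough.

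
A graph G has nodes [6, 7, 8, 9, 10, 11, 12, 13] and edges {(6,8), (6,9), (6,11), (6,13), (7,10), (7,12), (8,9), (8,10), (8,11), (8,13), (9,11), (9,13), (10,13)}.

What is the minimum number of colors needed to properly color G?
χ(G) = 4

Clique number ω(G) = 4 (lower bound: χ ≥ ω).
The clique on [6, 8, 9, 11] has size 4, forcing χ ≥ 4, and the coloring below uses 4 colors, so χ(G) = 4.
A valid 4-coloring: color 1: [7, 8]; color 2: [9, 10, 12]; color 3: [6]; color 4: [11, 13].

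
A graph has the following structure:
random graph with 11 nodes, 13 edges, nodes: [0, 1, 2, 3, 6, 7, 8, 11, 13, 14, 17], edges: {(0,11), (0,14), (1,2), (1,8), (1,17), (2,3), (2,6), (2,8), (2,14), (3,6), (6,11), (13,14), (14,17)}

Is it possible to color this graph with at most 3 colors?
A valid 3-coloring: color 1: [2, 7, 11, 13, 17]; color 2: [1, 6, 14]; color 3: [0, 3, 8].
(χ(G) = 3 ≤ 3.)

Yes, G is 3-colorable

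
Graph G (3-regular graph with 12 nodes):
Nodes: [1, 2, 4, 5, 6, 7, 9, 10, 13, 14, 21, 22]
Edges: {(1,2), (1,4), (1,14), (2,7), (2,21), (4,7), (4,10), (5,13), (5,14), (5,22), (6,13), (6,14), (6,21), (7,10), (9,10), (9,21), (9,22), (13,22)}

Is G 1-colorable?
No, G is not 1-colorable

The clique on vertices [5, 13, 22] has size 3 > 1, so it alone needs 3 colors.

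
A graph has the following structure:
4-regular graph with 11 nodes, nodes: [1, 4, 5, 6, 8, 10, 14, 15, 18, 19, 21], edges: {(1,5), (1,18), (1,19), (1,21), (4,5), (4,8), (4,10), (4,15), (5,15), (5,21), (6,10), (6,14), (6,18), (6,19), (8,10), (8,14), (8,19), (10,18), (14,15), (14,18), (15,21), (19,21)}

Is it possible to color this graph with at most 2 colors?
No, G is not 2-colorable

The clique on vertices [1, 19, 21] has size 3 > 2, so it alone needs 3 colors.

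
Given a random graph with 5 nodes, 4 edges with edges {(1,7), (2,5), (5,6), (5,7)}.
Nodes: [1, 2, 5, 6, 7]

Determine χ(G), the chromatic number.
Clique number ω(G) = 2 (lower bound: χ ≥ ω).
The graph is bipartite (no odd cycle), so 2 colors suffice: χ(G) = 2.
A valid 2-coloring: color 1: [1, 5]; color 2: [2, 6, 7].

χ(G) = 2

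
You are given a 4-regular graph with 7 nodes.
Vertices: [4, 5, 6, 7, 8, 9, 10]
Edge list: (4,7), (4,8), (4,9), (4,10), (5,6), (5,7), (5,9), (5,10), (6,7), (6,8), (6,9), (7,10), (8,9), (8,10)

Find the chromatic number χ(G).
Clique number ω(G) = 3 (lower bound: χ ≥ ω).
Suppose a proper 3-coloring c exists. The clique [4, 7, 10] takes 3 distinct colors; by symmetry let c(4) = 1, c(7) = 2, c(10) = 3.
- Vertex 5: neighbors [7, 10] already have colors [2, 3] ⇒ c(5) = 1.
- Vertex 6: neighbors [5, 7] already have colors [1, 2] ⇒ c(6) = 3.
- Vertex 8: neighbors [4, 6] already have colors [1, 3] ⇒ c(8) = 2.
- Vertex 9: neighbors [4, 8, 6] already have colors [1, 2, 3] — all 3 colors blocked. Contradiction.
The forced assignments end in a contradiction, so G has no proper 3-coloring (χ ≥ 4).
The coloring below uses 4 colors, so χ(G) = 4.
A valid 4-coloring: color 1: [4, 6]; color 2: [5, 8]; color 3: [9, 10]; color 4: [7].

χ(G) = 4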